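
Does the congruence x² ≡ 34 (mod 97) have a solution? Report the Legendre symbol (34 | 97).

-1

Euler's criterion: (34/97) ≡ 34^48 (mod 97).
34^2 ≡ 89 (mod 97)
34^4 ≡ 64 (mod 97)
34^8 ≡ 22 (mod 97)
34^16 ≡ 96 (mod 97)
34^32 ≡ 1 (mod 97)
34^48 = 34^(32+16) ≡ 96 (mod 97).
Result is 96 ≡ −1, so (34/97) = −1.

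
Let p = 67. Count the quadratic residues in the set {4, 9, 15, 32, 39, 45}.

(4/67) = +1 → QR.
(9/67) = +1 → QR.
(15/67) = +1 → QR.
(32/67) = -1 → non-residue.
(39/67) = +1 → QR.
(45/67) = -1 → non-residue.
Total quadratic residues among the 6: 4.

4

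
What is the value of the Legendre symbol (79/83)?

-1

Euler's criterion: (79/83) ≡ 79^41 (mod 83).
79^2 ≡ 16 (mod 83)
79^4 ≡ 7 (mod 83)
79^8 ≡ 49 (mod 83)
79^16 ≡ 77 (mod 83)
79^32 ≡ 36 (mod 83)
79^41 = 79^(32+8+1) ≡ 82 (mod 83).
Result is 82 ≡ −1, so (79/83) = −1.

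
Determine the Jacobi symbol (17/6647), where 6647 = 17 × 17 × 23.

0

Reciprocity: 17 ≡ 1 and 6647 ≡ 3 (mod 4), so (17/6647) = +(6647/17).
Reduce top mod 17: now compute (0/17).
Top reduces to 0: gcd > 1, so the symbol is 0.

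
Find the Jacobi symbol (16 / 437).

Pull out 2^4: since 437 ≡ 5 (mod 8), (2/437) = -1, so (2/437)^4 = +1.
Reached (1/437) = 1. Collecting the sign flips along the way, the symbol is +1.

1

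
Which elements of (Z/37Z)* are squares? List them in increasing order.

1, 3, 4, 7, 9, 10, 11, 12, 16, 21, 25, 26, 27, 28, 30, 33, 34, 36

Square k = 1,…,18 (k and 37−k give the same square):
1²=1, 2²=4, 3²=9, 4²=16, 5²=25, 6²=36, 7²≡12, 8²≡27, 9²≡7, 10²≡26, 11²≡10, 12²≡33, 13²≡21, 14²≡11, 15²≡3, 16²≡34, 17²≡30, 18²≡28 (mod 37).
So the quadratic residues mod 37 are {1, 3, 4, 7, 9, 10, 11, 12, 16, 21, 25, 26, 27, 28, 30, 33, 34, 36}.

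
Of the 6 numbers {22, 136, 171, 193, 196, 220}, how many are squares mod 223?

(22/223) = -1 → non-residue.
(136/223) = +1 → QR.
(171/223) = +1 → QR.
(193/223) = -1 → non-residue.
(196/223) = +1 → QR.
(220/223) = +1 → QR.
Total quadratic residues among the 6: 4.

4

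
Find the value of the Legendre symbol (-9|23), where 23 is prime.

Euler's criterion: (-9/23) ≡ 14^11 (mod 23).
14^2 ≡ 12 (mod 23)
14^4 ≡ 6 (mod 23)
14^8 ≡ 13 (mod 23)
14^11 = 14^(8+2+1) ≡ 22 (mod 23).
Result is 22 ≡ −1, so (-9/23) = −1.

-1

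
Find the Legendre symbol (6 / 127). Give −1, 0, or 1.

-1

Pull out 2: since 127 ≡ 7 (mod 8), (2/127) = +1.
Reciprocity: 3 ≡ 3 and 127 ≡ 3 (mod 4), so (3/127) = −(127/3).
Reduce top mod 3: now compute (1/3).
Reached (1/3) = 1. Collecting the sign flips along the way, the symbol is -1.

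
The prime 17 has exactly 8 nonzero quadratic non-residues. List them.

3,5,6,7,10,11,12,14

Square k = 1,…,8 (k and 17−k give the same square):
1²=1, 2²=4, 3²=9, 4²=16, 5²≡8, 6²≡2, 7²≡15, 8²≡13 (mod 17).
The residues are {1, 2, 4, 8, 9, 13, 15, 16}; the non-residues are the remaining 8 nonzero classes.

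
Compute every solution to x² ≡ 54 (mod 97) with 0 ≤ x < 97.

97 ≡ 1 (mod 4), so we find a root by search.
Trying successive values, 32² = 1024 ≡ 54 (mod 97). The other root is 97 − 32 = 65.

32, 65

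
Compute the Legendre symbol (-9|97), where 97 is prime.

First reduce: -9 ≡ 88 (mod 97).
Pull out 2^3: since 97 ≡ 1 (mod 8), (2/97) = +1, so (2/97)^3 = +1.
Reciprocity: 11 ≡ 3 and 97 ≡ 1 (mod 4), so (11/97) = +(97/11).
Reduce top mod 11: now compute (9/11).
Reciprocity: 9 ≡ 1 and 11 ≡ 3 (mod 4), so (9/11) = +(11/9).
Reduce top mod 9: now compute (2/9).
Pull out 2: since 9 ≡ 1 (mod 8), (2/9) = +1.
Reached (1/9) = 1. Collecting the sign flips along the way, the symbol is +1.

1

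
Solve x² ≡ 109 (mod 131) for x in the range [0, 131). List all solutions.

41, 90

Since 131 ≡ 3 (mod 4), a square root of 109 is 109^((131+1)/4) = 109^33 mod 131.
Repeated squaring: 109^2≡91, 109^4≡28, 109^8≡129, 109^16≡4, 109^32≡16 (mod 131).
109^33 = 109^(32+1) ≡ 41 (mod 131).
Check: 41² = 1681 ≡ 109 (mod 131). The two roots are 41 and 90.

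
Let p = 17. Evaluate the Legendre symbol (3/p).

Euler's criterion: (3/17) ≡ 3^8 (mod 17).
3^2 ≡ 9 (mod 17)
3^4 ≡ 13 (mod 17)
3^8 ≡ 16 (mod 17)
3^8 = 3^(8) ≡ 16 (mod 17).
Result is 16 ≡ −1, so (3/17) = −1.

-1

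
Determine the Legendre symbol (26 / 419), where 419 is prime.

-1

Euler's criterion: (26/419) ≡ 26^209 (mod 419).
26^2 ≡ 257 (mod 419)
26^4 ≡ 266 (mod 419)
26^8 ≡ 364 (mod 419)
26^16 ≡ 92 (mod 419)
26^32 ≡ 84 (mod 419)
26^64 ≡ 352 (mod 419)
26^128 ≡ 299 (mod 419)
26^209 = 26^(128+64+16+1) ≡ 418 (mod 419).
Result is 418 ≡ −1, so (26/419) = −1.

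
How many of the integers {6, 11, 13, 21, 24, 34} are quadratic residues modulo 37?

3

(6/37) = -1 → non-residue.
(11/37) = +1 → QR.
(13/37) = -1 → non-residue.
(21/37) = +1 → QR.
(24/37) = -1 → non-residue.
(34/37) = +1 → QR.
Total quadratic residues among the 6: 3.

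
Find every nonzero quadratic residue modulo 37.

Square k = 1,…,18 (k and 37−k give the same square):
1²=1, 2²=4, 3²=9, 4²=16, 5²=25, 6²=36, 7²≡12, 8²≡27, 9²≡7, 10²≡26, 11²≡10, 12²≡33, 13²≡21, 14²≡11, 15²≡3, 16²≡34, 17²≡30, 18²≡28 (mod 37).
So the quadratic residues mod 37 are {1, 3, 4, 7, 9, 10, 11, 12, 16, 21, 25, 26, 27, 28, 30, 33, 34, 36}.

1,3,4,7,9,10,11,12,16,21,25,26,27,28,30,33,34,36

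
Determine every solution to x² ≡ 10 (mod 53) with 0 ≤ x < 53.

13, 40

53 ≡ 1 (mod 4), so we find a root by search.
Trying successive values, 13² = 169 ≡ 10 (mod 53). The other root is 53 − 13 = 40.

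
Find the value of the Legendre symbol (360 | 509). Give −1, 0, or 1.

Pull out 2^3: since 509 ≡ 5 (mod 8), (2/509) = -1, so (2/509)^3 = -1.
Reciprocity: 45 ≡ 1 and 509 ≡ 1 (mod 4), so (45/509) = +(509/45).
Reduce top mod 45: now compute (14/45).
Pull out 2: since 45 ≡ 5 (mod 8), (2/45) = -1.
Reciprocity: 7 ≡ 3 and 45 ≡ 1 (mod 4), so (7/45) = +(45/7).
Reduce top mod 7: now compute (3/7).
Reciprocity: 3 ≡ 3 and 7 ≡ 3 (mod 4), so (3/7) = −(7/3).
Reduce top mod 3: now compute (1/3).
Reached (1/3) = 1. Collecting the sign flips along the way, the symbol is -1.

-1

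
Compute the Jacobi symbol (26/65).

0

Pull out 2: since 65 ≡ 1 (mod 8), (2/65) = +1.
Reciprocity: 13 ≡ 1 and 65 ≡ 1 (mod 4), so (13/65) = +(65/13).
Reduce top mod 13: now compute (0/13).
Top reduces to 0: gcd > 1, so the symbol is 0.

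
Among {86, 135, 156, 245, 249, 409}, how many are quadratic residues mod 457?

(86/457) = -1 → non-residue.
(135/457) = -1 → non-residue.
(156/457) = -1 → non-residue.
(245/457) = -1 → non-residue.
(249/457) = -1 → non-residue.
(409/457) = +1 → QR.
Total quadratic residues among the 6: 1.

1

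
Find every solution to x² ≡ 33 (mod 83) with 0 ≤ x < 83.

38, 45

Since 83 ≡ 3 (mod 4), a square root of 33 is 33^((83+1)/4) = 33^21 mod 83.
Repeated squaring: 33^2≡10, 33^4≡17, 33^8≡40, 33^16≡23 (mod 83).
33^21 = 33^(16+4+1) ≡ 38 (mod 83).
Check: 38² = 1444 ≡ 33 (mod 83). The two roots are 38 and 45.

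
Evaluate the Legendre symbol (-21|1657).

First reduce: -21 ≡ 1636 (mod 1657).
Pull out 2^2: since 1657 ≡ 1 (mod 8), (2/1657) = +1, so (2/1657)^2 = +1.
Reciprocity: 409 ≡ 1 and 1657 ≡ 1 (mod 4), so (409/1657) = +(1657/409).
Reduce top mod 409: now compute (21/409).
Reciprocity: 21 ≡ 1 and 409 ≡ 1 (mod 4), so (21/409) = +(409/21).
Reduce top mod 21: now compute (10/21).
Pull out 2: since 21 ≡ 5 (mod 8), (2/21) = -1.
Reciprocity: 5 ≡ 1 and 21 ≡ 1 (mod 4), so (5/21) = +(21/5).
Reduce top mod 5: now compute (1/5).
Reached (1/5) = 1. Collecting the sign flips along the way, the symbol is -1.

-1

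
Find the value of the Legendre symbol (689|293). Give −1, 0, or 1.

First reduce: 689 ≡ 103 (mod 293).
Reciprocity: 103 ≡ 3 and 293 ≡ 1 (mod 4), so (103/293) = +(293/103).
Reduce top mod 103: now compute (87/103).
Reciprocity: 87 ≡ 3 and 103 ≡ 3 (mod 4), so (87/103) = −(103/87).
Reduce top mod 87: now compute (16/87).
Pull out 2^4: since 87 ≡ 7 (mod 8), (2/87) = +1, so (2/87)^4 = +1.
Reached (1/87) = 1. Collecting the sign flips along the way, the symbol is -1.

-1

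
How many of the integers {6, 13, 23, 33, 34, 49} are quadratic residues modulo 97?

(6/97) = +1 → QR.
(13/97) = -1 → non-residue.
(23/97) = -1 → non-residue.
(33/97) = +1 → QR.
(34/97) = -1 → non-residue.
(49/97) = +1 → QR.
Total quadratic residues among the 6: 3.

3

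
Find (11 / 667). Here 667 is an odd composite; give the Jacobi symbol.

Reciprocity: 11 ≡ 3 and 667 ≡ 3 (mod 4), so (11/667) = −(667/11).
Reduce top mod 11: now compute (7/11).
Reciprocity: 7 ≡ 3 and 11 ≡ 3 (mod 4), so (7/11) = −(11/7).
Reduce top mod 7: now compute (4/7).
Pull out 2^2: since 7 ≡ 7 (mod 8), (2/7) = +1, so (2/7)^2 = +1.
Reached (1/7) = 1. Collecting the sign flips along the way, the symbol is +1.

1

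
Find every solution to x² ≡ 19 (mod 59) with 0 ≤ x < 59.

14, 45

Since 59 ≡ 3 (mod 4), a square root of 19 is 19^((59+1)/4) = 19^15 mod 59.
Repeated squaring: 19^2≡7, 19^4≡49, 19^8≡41 (mod 59).
19^15 = 19^(8+4+2+1) ≡ 45 (mod 59).
Check: 45² = 2025 ≡ 19 (mod 59). The two roots are 14 and 45.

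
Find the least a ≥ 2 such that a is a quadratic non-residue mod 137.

(2/137) = +1, so 2 is a residue.
(3/137) = −1, so 3 is the smallest positive non-residue mod 137.

3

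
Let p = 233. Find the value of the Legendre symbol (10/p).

Pull out 2: since 233 ≡ 1 (mod 8), (2/233) = +1.
Reciprocity: 5 ≡ 1 and 233 ≡ 1 (mod 4), so (5/233) = +(233/5).
Reduce top mod 5: now compute (3/5).
Reciprocity: 3 ≡ 3 and 5 ≡ 1 (mod 4), so (3/5) = +(5/3).
Reduce top mod 3: now compute (2/3).
Pull out 2: since 3 ≡ 3 (mod 8), (2/3) = -1.
Reached (1/3) = 1. Collecting the sign flips along the way, the symbol is -1.

-1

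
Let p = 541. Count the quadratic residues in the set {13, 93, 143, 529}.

3

(13/541) = -1 → non-residue.
(93/541) = +1 → QR.
(143/541) = +1 → QR.
(529/541) = +1 → QR.
Total quadratic residues among the 4: 3.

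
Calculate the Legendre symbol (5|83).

Euler's criterion: (5/83) ≡ 5^41 (mod 83).
5^2 ≡ 25 (mod 83)
5^4 ≡ 44 (mod 83)
5^8 ≡ 27 (mod 83)
5^16 ≡ 65 (mod 83)
5^32 ≡ 75 (mod 83)
5^41 = 5^(32+8+1) ≡ 82 (mod 83).
Result is 82 ≡ −1, so (5/83) = −1.

-1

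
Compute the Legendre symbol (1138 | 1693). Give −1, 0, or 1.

-1

Pull out 2: since 1693 ≡ 5 (mod 8), (2/1693) = -1.
Reciprocity: 569 ≡ 1 and 1693 ≡ 1 (mod 4), so (569/1693) = +(1693/569).
Reduce top mod 569: now compute (555/569).
Reciprocity: 555 ≡ 3 and 569 ≡ 1 (mod 4), so (555/569) = +(569/555).
Reduce top mod 555: now compute (14/555).
Pull out 2: since 555 ≡ 3 (mod 8), (2/555) = -1.
Reciprocity: 7 ≡ 3 and 555 ≡ 3 (mod 4), so (7/555) = −(555/7).
Reduce top mod 7: now compute (2/7).
Pull out 2: since 7 ≡ 7 (mod 8), (2/7) = +1.
Reached (1/7) = 1. Collecting the sign flips along the way, the symbol is -1.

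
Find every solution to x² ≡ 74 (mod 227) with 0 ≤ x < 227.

55, 172

Since 227 ≡ 3 (mod 4), a square root of 74 is 74^((227+1)/4) = 74^57 mod 227.
Repeated squaring: 74^2≡28, 74^4≡103, 74^8≡167, 74^16≡195, 74^32≡116 (mod 227).
74^57 = 74^(32+16+8+1) ≡ 172 (mod 227).
Check: 172² = 29584 ≡ 74 (mod 227). The two roots are 55 and 172.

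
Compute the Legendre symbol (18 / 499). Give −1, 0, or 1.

-1

Pull out 2: since 499 ≡ 3 (mod 8), (2/499) = -1.
Reciprocity: 9 ≡ 1 and 499 ≡ 3 (mod 4), so (9/499) = +(499/9).
Reduce top mod 9: now compute (4/9).
Pull out 2^2: since 9 ≡ 1 (mod 8), (2/9) = +1, so (2/9)^2 = +1.
Reached (1/9) = 1. Collecting the sign flips along the way, the symbol is -1.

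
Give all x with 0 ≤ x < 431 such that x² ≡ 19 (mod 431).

Since 431 ≡ 3 (mod 4), a square root of 19 is 19^((431+1)/4) = 19^108 mod 431.
Repeated squaring: 19^2≡361, 19^4≡159, 19^8≡283, 19^16≡354, 19^32≡326, 19^64≡250 (mod 431).
19^108 = 19^(64+32+8+4) ≡ 197 (mod 431).
Check: 197² = 38809 ≡ 19 (mod 431). The two roots are 197 and 234.

197, 234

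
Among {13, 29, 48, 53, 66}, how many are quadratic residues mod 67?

1

(13/67) = -1 → non-residue.
(29/67) = +1 → QR.
(48/67) = -1 → non-residue.
(53/67) = -1 → non-residue.
(66/67) = -1 → non-residue.
Total quadratic residues among the 5: 1.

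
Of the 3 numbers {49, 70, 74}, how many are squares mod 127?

3

(49/127) = +1 → QR.
(70/127) = +1 → QR.
(74/127) = +1 → QR.
Total quadratic residues among the 3: 3.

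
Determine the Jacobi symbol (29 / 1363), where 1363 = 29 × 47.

Reciprocity: 29 ≡ 1 and 1363 ≡ 3 (mod 4), so (29/1363) = +(1363/29).
Reduce top mod 29: now compute (0/29).
Top reduces to 0: gcd > 1, so the symbol is 0.

0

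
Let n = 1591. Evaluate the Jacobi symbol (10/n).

1

Pull out 2: since 1591 ≡ 7 (mod 8), (2/1591) = +1.
Reciprocity: 5 ≡ 1 and 1591 ≡ 3 (mod 4), so (5/1591) = +(1591/5).
Reduce top mod 5: now compute (1/5).
Reached (1/5) = 1. Collecting the sign flips along the way, the symbol is +1.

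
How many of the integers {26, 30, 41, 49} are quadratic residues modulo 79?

2

(26/79) = +1 → QR.
(30/79) = -1 → non-residue.
(41/79) = -1 → non-residue.
(49/79) = +1 → QR.
Total quadratic residues among the 4: 2.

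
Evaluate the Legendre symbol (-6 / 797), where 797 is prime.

1

First reduce: -6 ≡ 791 (mod 797).
Reciprocity: 791 ≡ 3 and 797 ≡ 1 (mod 4), so (791/797) = +(797/791).
Reduce top mod 791: now compute (6/791).
Pull out 2: since 791 ≡ 7 (mod 8), (2/791) = +1.
Reciprocity: 3 ≡ 3 and 791 ≡ 3 (mod 4), so (3/791) = −(791/3).
Reduce top mod 3: now compute (2/3).
Pull out 2: since 3 ≡ 3 (mod 8), (2/3) = -1.
Reached (1/3) = 1. Collecting the sign flips along the way, the symbol is +1.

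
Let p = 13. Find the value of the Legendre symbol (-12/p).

First reduce: -12 ≡ 1 (mod 13).
Reached (1/13) = 1. Collecting the sign flips along the way, the symbol is +1.

1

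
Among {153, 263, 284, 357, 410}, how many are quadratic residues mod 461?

(153/461) = +1 → QR.
(263/461) = +1 → QR.
(284/461) = -1 → non-residue.
(357/461) = +1 → QR.
(410/461) = -1 → non-residue.
Total quadratic residues among the 5: 3.

3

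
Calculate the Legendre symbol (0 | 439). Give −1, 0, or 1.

0

Top reduces to 0: gcd > 1, so the symbol is 0.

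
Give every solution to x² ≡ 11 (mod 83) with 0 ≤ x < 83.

Since 83 ≡ 3 (mod 4), a square root of 11 is 11^((83+1)/4) = 11^21 mod 83.
Repeated squaring: 11^2≡38, 11^4≡33, 11^8≡10, 11^16≡17 (mod 83).
11^21 = 11^(16+4+1) ≡ 29 (mod 83).
Check: 29² = 841 ≡ 11 (mod 83). The two roots are 29 and 54.

29, 54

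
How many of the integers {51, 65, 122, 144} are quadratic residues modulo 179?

3

(51/179) = +1 → QR.
(65/179) = +1 → QR.
(122/179) = -1 → non-residue.
(144/179) = +1 → QR.
Total quadratic residues among the 4: 3.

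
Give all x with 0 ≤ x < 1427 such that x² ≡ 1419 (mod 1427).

434, 993

Since 1427 ≡ 3 (mod 4), a square root of 1419 is 1419^((1427+1)/4) = 1419^357 mod 1427.
Repeated squaring: 1419^2≡64, 1419^4≡1242, 1419^8≡1404, 1419^16≡529, 1419^32≡149, 1419^64≡796, 1419^128≡28, 1419^256≡784 (mod 1427).
1419^357 = 1419^(256+64+32+4+1) ≡ 434 (mod 1427).
Check: 434² = 188356 ≡ 1419 (mod 1427). The two roots are 434 and 993.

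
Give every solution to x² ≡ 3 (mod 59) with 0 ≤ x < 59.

Since 59 ≡ 3 (mod 4), a square root of 3 is 3^((59+1)/4) = 3^15 mod 59.
Repeated squaring: 3^2≡9, 3^4≡22, 3^8≡12 (mod 59).
3^15 = 3^(8+4+2+1) ≡ 48 (mod 59).
Check: 48² = 2304 ≡ 3 (mod 59). The two roots are 11 and 48.

11, 48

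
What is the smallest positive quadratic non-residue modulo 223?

(2/223) = +1, so 2 is a residue.
(3/223) = −1, so 3 is the smallest positive non-residue mod 223.

3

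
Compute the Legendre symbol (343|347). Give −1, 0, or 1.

Euler's criterion: (343/347) ≡ 343^173 (mod 347).
343^2 ≡ 16 (mod 347)
343^4 ≡ 256 (mod 347)
343^8 ≡ 300 (mod 347)
343^16 ≡ 127 (mod 347)
343^32 ≡ 167 (mod 347)
343^64 ≡ 129 (mod 347)
343^128 ≡ 332 (mod 347)
343^173 = 343^(128+32+8+4+1) ≡ 346 (mod 347).
Result is 346 ≡ −1, so (343/347) = −1.

-1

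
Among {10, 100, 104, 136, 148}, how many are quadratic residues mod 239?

(10/239) = +1 → QR.
(100/239) = +1 → QR.
(104/239) = -1 → non-residue.
(136/239) = +1 → QR.
(148/239) = -1 → non-residue.
Total quadratic residues among the 5: 3.

3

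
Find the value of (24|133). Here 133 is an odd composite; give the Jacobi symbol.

Pull out 2^3: since 133 ≡ 5 (mod 8), (2/133) = -1, so (2/133)^3 = -1.
Reciprocity: 3 ≡ 3 and 133 ≡ 1 (mod 4), so (3/133) = +(133/3).
Reduce top mod 3: now compute (1/3).
Reached (1/3) = 1. Collecting the sign flips along the way, the symbol is -1.

-1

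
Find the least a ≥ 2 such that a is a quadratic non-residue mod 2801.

(2/2801) = +1, so 2 is a residue.
(3/2801) = −1, so 3 is the smallest positive non-residue mod 2801.

3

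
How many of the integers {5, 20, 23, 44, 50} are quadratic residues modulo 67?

1

(5/67) = -1 → non-residue.
(20/67) = -1 → non-residue.
(23/67) = +1 → QR.
(44/67) = -1 → non-residue.
(50/67) = -1 → non-residue.
Total quadratic residues among the 5: 1.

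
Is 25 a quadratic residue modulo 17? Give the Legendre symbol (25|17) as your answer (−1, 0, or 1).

1

First reduce: 25 ≡ 8 (mod 17).
Pull out 2^3: since 17 ≡ 1 (mod 8), (2/17) = +1, so (2/17)^3 = +1.
Reached (1/17) = 1. Collecting the sign flips along the way, the symbol is +1.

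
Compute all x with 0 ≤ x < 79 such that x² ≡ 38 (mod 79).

Since 79 ≡ 3 (mod 4), a square root of 38 is 38^((79+1)/4) = 38^20 mod 79.
Repeated squaring: 38^2≡22, 38^4≡10, 38^8≡21, 38^16≡46 (mod 79).
38^20 = 38^(16+4) ≡ 65 (mod 79).
Check: 65² = 4225 ≡ 38 (mod 79). The two roots are 14 and 65.

14, 65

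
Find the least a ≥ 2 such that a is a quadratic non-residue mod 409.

(2/409) = +1, so 2 is a residue.
(3/409) = +1, so 3 is a residue.
(4/409) = +1, so 4 is a residue.
(5/409) = +1, so 5 is a residue.
(6/409) = +1, so 6 is a residue.
(7/409) = −1, so 7 is the smallest positive non-residue mod 409.

7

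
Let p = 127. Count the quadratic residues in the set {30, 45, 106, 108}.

1

(30/127) = +1 → QR.
(45/127) = -1 → non-residue.
(106/127) = -1 → non-residue.
(108/127) = -1 → non-residue.
Total quadratic residues among the 4: 1.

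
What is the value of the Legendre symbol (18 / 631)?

Euler's criterion: (18/631) ≡ 18^315 (mod 631).
18^2 ≡ 324 (mod 631)
18^4 ≡ 230 (mod 631)
18^8 ≡ 527 (mod 631)
18^16 ≡ 89 (mod 631)
18^32 ≡ 349 (mod 631)
18^64 ≡ 18 (mod 631)
18^128 ≡ 324 (mod 631)
18^256 ≡ 230 (mod 631)
18^315 = 18^(256+32+16+8+2+1) ≡ 1 (mod 631).
Result is 1, so (18/631) = 1.

1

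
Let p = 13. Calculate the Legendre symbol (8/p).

Pull out 2^3: since 13 ≡ 5 (mod 8), (2/13) = -1, so (2/13)^3 = -1.
Reached (1/13) = 1. Collecting the sign flips along the way, the symbol is -1.

-1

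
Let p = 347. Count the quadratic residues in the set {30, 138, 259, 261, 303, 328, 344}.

5

(30/347) = +1 → QR.
(138/347) = +1 → QR.
(259/347) = +1 → QR.
(261/347) = +1 → QR.
(303/347) = -1 → non-residue.
(328/347) = +1 → QR.
(344/347) = -1 → non-residue.
Total quadratic residues among the 7: 5.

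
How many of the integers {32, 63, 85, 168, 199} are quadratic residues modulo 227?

(32/227) = -1 → non-residue.
(63/227) = +1 → QR.
(85/227) = +1 → QR.
(168/227) = -1 → non-residue.
(199/227) = -1 → non-residue.
Total quadratic residues among the 5: 2.

2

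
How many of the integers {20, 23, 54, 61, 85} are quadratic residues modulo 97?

(20/97) = -1 → non-residue.
(23/97) = -1 → non-residue.
(54/97) = +1 → QR.
(61/97) = +1 → QR.
(85/97) = +1 → QR.
Total quadratic residues among the 5: 3.

3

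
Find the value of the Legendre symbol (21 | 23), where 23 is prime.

-1

Reciprocity: 21 ≡ 1 and 23 ≡ 3 (mod 4), so (21/23) = +(23/21).
Reduce top mod 21: now compute (2/21).
Pull out 2: since 21 ≡ 5 (mod 8), (2/21) = -1.
Reached (1/21) = 1. Collecting the sign flips along the way, the symbol is -1.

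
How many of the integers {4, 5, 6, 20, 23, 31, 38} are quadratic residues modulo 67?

3

(4/67) = +1 → QR.
(5/67) = -1 → non-residue.
(6/67) = +1 → QR.
(20/67) = -1 → non-residue.
(23/67) = +1 → QR.
(31/67) = -1 → non-residue.
(38/67) = -1 → non-residue.
Total quadratic residues among the 7: 3.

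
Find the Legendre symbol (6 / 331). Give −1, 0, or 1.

Euler's criterion: (6/331) ≡ 6^165 (mod 331).
6^2 ≡ 36 (mod 331)
6^4 ≡ 303 (mod 331)
6^8 ≡ 122 (mod 331)
6^16 ≡ 320 (mod 331)
6^32 ≡ 121 (mod 331)
6^64 ≡ 77 (mod 331)
6^128 ≡ 302 (mod 331)
6^165 = 6^(128+32+4+1) ≡ 1 (mod 331).
Result is 1, so (6/331) = 1.

1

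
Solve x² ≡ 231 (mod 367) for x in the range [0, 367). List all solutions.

161, 206

Since 367 ≡ 3 (mod 4), a square root of 231 is 231^((367+1)/4) = 231^92 mod 367.
Repeated squaring: 231^2≡146, 231^4≡30, 231^8≡166, 231^16≡31, 231^32≡227, 231^64≡149 (mod 367).
231^92 = 231^(64+16+8+4) ≡ 161 (mod 367).
Check: 161² = 25921 ≡ 231 (mod 367). The two roots are 161 and 206.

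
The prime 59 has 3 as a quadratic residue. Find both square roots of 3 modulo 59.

11, 48

Since 59 ≡ 3 (mod 4), a square root of 3 is 3^((59+1)/4) = 3^15 mod 59.
Repeated squaring: 3^2≡9, 3^4≡22, 3^8≡12 (mod 59).
3^15 = 3^(8+4+2+1) ≡ 48 (mod 59).
Check: 48² = 2304 ≡ 3 (mod 59). The two roots are 11 and 48.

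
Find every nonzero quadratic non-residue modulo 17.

3,5,6,7,10,11,12,14

Square k = 1,…,8 (k and 17−k give the same square):
1²=1, 2²=4, 3²=9, 4²=16, 5²≡8, 6²≡2, 7²≡15, 8²≡13 (mod 17).
The residues are {1, 2, 4, 8, 9, 13, 15, 16}; the non-residues are the remaining 8 nonzero classes.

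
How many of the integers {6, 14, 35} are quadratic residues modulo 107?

(6/107) = -1 → non-residue.
(14/107) = +1 → QR.
(35/107) = +1 → QR.
Total quadratic residues among the 3: 2.

2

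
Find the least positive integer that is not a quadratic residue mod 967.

(2/967) = +1, so 2 is a residue.
(3/967) = −1, so 3 is the smallest positive non-residue mod 967.

3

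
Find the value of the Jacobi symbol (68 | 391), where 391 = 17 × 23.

Pull out 2^2: since 391 ≡ 7 (mod 8), (2/391) = +1, so (2/391)^2 = +1.
Reciprocity: 17 ≡ 1 and 391 ≡ 3 (mod 4), so (17/391) = +(391/17).
Reduce top mod 17: now compute (0/17).
Top reduces to 0: gcd > 1, so the symbol is 0.

0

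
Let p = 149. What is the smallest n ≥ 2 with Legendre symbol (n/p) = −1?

(2/149) = −1, so 2 is the smallest positive non-residue mod 149.

2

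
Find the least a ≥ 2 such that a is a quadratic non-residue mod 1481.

3

(2/1481) = +1, so 2 is a residue.
(3/1481) = −1, so 3 is the smallest positive non-residue mod 1481.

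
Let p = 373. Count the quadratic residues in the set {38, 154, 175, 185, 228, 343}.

4

(38/373) = +1 → QR.
(154/373) = +1 → QR.
(175/373) = +1 → QR.
(185/373) = -1 → non-residue.
(228/373) = -1 → non-residue.
(343/373) = +1 → QR.
Total quadratic residues among the 6: 4.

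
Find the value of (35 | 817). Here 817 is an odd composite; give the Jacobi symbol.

1

Reciprocity: 35 ≡ 3 and 817 ≡ 1 (mod 4), so (35/817) = +(817/35).
Reduce top mod 35: now compute (12/35).
Pull out 2^2: since 35 ≡ 3 (mod 8), (2/35) = -1, so (2/35)^2 = +1.
Reciprocity: 3 ≡ 3 and 35 ≡ 3 (mod 4), so (3/35) = −(35/3).
Reduce top mod 3: now compute (2/3).
Pull out 2: since 3 ≡ 3 (mod 8), (2/3) = -1.
Reached (1/3) = 1. Collecting the sign flips along the way, the symbol is +1.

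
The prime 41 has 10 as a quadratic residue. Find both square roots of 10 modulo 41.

41 ≡ 1 (mod 4), so we find a root by search.
Trying successive values, 16² = 256 ≡ 10 (mod 41). The other root is 41 − 16 = 25.

16, 25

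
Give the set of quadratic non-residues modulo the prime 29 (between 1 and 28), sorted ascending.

2, 3, 8, 10, 11, 12, 14, 15, 17, 18, 19, 21, 26, 27

Square k = 1,…,14 (k and 29−k give the same square):
1²=1, 2²=4, 3²=9, 4²=16, 5²=25, 6²≡7, 7²≡20, 8²≡6, 9²≡23, 10²≡13, 11²≡5, 12²≡28, 13²≡24, 14²≡22 (mod 29).
The residues are {1, 4, 5, 6, 7, 9, 13, 16, 20, 22, 23, 24, 25, 28}; the non-residues are the remaining 14 nonzero classes.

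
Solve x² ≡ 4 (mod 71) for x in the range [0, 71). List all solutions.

Since 71 ≡ 3 (mod 4), a square root of 4 is 4^((71+1)/4) = 4^18 mod 71.
Repeated squaring: 4^2≡16, 4^4≡43, 4^8≡3, 4^16≡9 (mod 71).
4^18 = 4^(16+2) ≡ 2 (mod 71).
Check: 2² = 4 ≡ 4 (mod 71). The two roots are 2 and 69.

2, 69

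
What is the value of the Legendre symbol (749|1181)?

Reciprocity: 749 ≡ 1 and 1181 ≡ 1 (mod 4), so (749/1181) = +(1181/749).
Reduce top mod 749: now compute (432/749).
Pull out 2^4: since 749 ≡ 5 (mod 8), (2/749) = -1, so (2/749)^4 = +1.
Reciprocity: 27 ≡ 3 and 749 ≡ 1 (mod 4), so (27/749) = +(749/27).
Reduce top mod 27: now compute (20/27).
Pull out 2^2: since 27 ≡ 3 (mod 8), (2/27) = -1, so (2/27)^2 = +1.
Reciprocity: 5 ≡ 1 and 27 ≡ 3 (mod 4), so (5/27) = +(27/5).
Reduce top mod 5: now compute (2/5).
Pull out 2: since 5 ≡ 5 (mod 8), (2/5) = -1.
Reached (1/5) = 1. Collecting the sign flips along the way, the symbol is -1.

-1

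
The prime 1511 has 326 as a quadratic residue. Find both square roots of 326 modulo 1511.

Since 1511 ≡ 3 (mod 4), a square root of 326 is 326^((1511+1)/4) = 326^378 mod 1511.
Repeated squaring: 326^2≡506, 326^4≡677, 326^8≡496, 326^16≡1234, 326^32≡1179, 326^64≡1432, 326^128≡197, 326^256≡1034 (mod 1511).
326^378 = 326^(256+64+32+16+8+2) ≡ 810 (mod 1511).
Check: 810² = 656100 ≡ 326 (mod 1511). The two roots are 701 and 810.

701, 810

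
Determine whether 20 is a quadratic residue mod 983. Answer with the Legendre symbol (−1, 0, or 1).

-1

Pull out 2^2: since 983 ≡ 7 (mod 8), (2/983) = +1, so (2/983)^2 = +1.
Reciprocity: 5 ≡ 1 and 983 ≡ 3 (mod 4), so (5/983) = +(983/5).
Reduce top mod 5: now compute (3/5).
Reciprocity: 3 ≡ 3 and 5 ≡ 1 (mod 4), so (3/5) = +(5/3).
Reduce top mod 3: now compute (2/3).
Pull out 2: since 3 ≡ 3 (mod 8), (2/3) = -1.
Reached (1/3) = 1. Collecting the sign flips along the way, the symbol is -1.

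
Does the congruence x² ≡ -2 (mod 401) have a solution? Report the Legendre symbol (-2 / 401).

Euler's criterion: (-2/401) ≡ 399^200 (mod 401).
399^2 ≡ 4 (mod 401)
399^4 ≡ 16 (mod 401)
399^8 ≡ 256 (mod 401)
399^16 ≡ 173 (mod 401)
399^32 ≡ 255 (mod 401)
399^64 ≡ 63 (mod 401)
399^128 ≡ 360 (mod 401)
399^200 = 399^(128+64+8) ≡ 1 (mod 401).
Result is 1, so (-2/401) = 1.

1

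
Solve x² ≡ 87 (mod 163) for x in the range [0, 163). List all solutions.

24, 139

Since 163 ≡ 3 (mod 4), a square root of 87 is 87^((163+1)/4) = 87^41 mod 163.
Repeated squaring: 87^2≡71, 87^4≡151, 87^8≡144, 87^16≡35, 87^32≡84 (mod 163).
87^41 = 87^(32+8+1) ≡ 24 (mod 163).
Check: 24² = 576 ≡ 87 (mod 163). The two roots are 24 and 139.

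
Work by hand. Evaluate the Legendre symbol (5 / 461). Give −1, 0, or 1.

1

Reciprocity: 5 ≡ 1 and 461 ≡ 1 (mod 4), so (5/461) = +(461/5).
Reduce top mod 5: now compute (1/5).
Reached (1/5) = 1. Collecting the sign flips along the way, the symbol is +1.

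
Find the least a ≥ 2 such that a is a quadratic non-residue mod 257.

3

(2/257) = +1, so 2 is a residue.
(3/257) = −1, so 3 is the smallest positive non-residue mod 257.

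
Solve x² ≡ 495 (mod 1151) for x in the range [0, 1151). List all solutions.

515, 636

Since 1151 ≡ 3 (mod 4), a square root of 495 is 495^((1151+1)/4) = 495^288 mod 1151.
Repeated squaring: 495^2≡1013, 495^4≡628, 495^8≡742, 495^16≡386, 495^32≡517, 495^64≡257, 495^128≡442, 495^256≡845 (mod 1151).
495^288 = 495^(256+32) ≡ 636 (mod 1151).
Check: 636² = 404496 ≡ 495 (mod 1151). The two roots are 515 and 636.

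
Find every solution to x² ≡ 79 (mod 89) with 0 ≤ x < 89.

41, 48

89 ≡ 1 (mod 4), so we find a root by search.
Trying successive values, 41² = 1681 ≡ 79 (mod 89). The other root is 89 − 41 = 48.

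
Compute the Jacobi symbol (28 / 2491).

Pull out 2^2: since 2491 ≡ 3 (mod 8), (2/2491) = -1, so (2/2491)^2 = +1.
Reciprocity: 7 ≡ 3 and 2491 ≡ 3 (mod 4), so (7/2491) = −(2491/7).
Reduce top mod 7: now compute (6/7).
Pull out 2: since 7 ≡ 7 (mod 8), (2/7) = +1.
Reciprocity: 3 ≡ 3 and 7 ≡ 3 (mod 4), so (3/7) = −(7/3).
Reduce top mod 3: now compute (1/3).
Reached (1/3) = 1. Collecting the sign flips along the way, the symbol is +1.

1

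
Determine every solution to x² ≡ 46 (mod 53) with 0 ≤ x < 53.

53 ≡ 1 (mod 4), so we find a root by search.
Trying successive values, 24² = 576 ≡ 46 (mod 53). The other root is 53 − 24 = 29.

24, 29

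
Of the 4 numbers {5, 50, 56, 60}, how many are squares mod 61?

3

(5/61) = +1 → QR.
(50/61) = -1 → non-residue.
(56/61) = +1 → QR.
(60/61) = +1 → QR.
Total quadratic residues among the 4: 3.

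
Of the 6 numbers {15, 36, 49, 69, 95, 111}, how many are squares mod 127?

(15/127) = +1 → QR.
(36/127) = +1 → QR.
(49/127) = +1 → QR.
(69/127) = +1 → QR.
(95/127) = -1 → non-residue.
(111/127) = -1 → non-residue.
Total quadratic residues among the 6: 4.

4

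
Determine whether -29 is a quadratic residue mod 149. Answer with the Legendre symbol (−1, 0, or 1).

First reduce: -29 ≡ 120 (mod 149).
Pull out 2^3: since 149 ≡ 5 (mod 8), (2/149) = -1, so (2/149)^3 = -1.
Reciprocity: 15 ≡ 3 and 149 ≡ 1 (mod 4), so (15/149) = +(149/15).
Reduce top mod 15: now compute (14/15).
Pull out 2: since 15 ≡ 7 (mod 8), (2/15) = +1.
Reciprocity: 7 ≡ 3 and 15 ≡ 3 (mod 4), so (7/15) = −(15/7).
Reduce top mod 7: now compute (1/7).
Reached (1/7) = 1. Collecting the sign flips along the way, the symbol is +1.

1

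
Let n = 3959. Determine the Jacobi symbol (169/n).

1

Reciprocity: 169 ≡ 1 and 3959 ≡ 3 (mod 4), so (169/3959) = +(3959/169).
Reduce top mod 169: now compute (72/169).
Pull out 2^3: since 169 ≡ 1 (mod 8), (2/169) = +1, so (2/169)^3 = +1.
Reciprocity: 9 ≡ 1 and 169 ≡ 1 (mod 4), so (9/169) = +(169/9).
Reduce top mod 9: now compute (7/9).
Reciprocity: 7 ≡ 3 and 9 ≡ 1 (mod 4), so (7/9) = +(9/7).
Reduce top mod 7: now compute (2/7).
Pull out 2: since 7 ≡ 7 (mod 8), (2/7) = +1.
Reached (1/7) = 1. Collecting the sign flips along the way, the symbol is +1.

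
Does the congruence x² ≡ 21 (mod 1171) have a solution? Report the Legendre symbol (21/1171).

Euler's criterion: (21/1171) ≡ 21^585 (mod 1171).
21^2 ≡ 441 (mod 1171)
21^4 ≡ 95 (mod 1171)
21^8 ≡ 828 (mod 1171)
21^16 ≡ 549 (mod 1171)
21^32 ≡ 454 (mod 1171)
21^64 ≡ 20 (mod 1171)
21^128 ≡ 400 (mod 1171)
21^256 ≡ 744 (mod 1171)
21^512 ≡ 824 (mod 1171)
21^585 = 21^(512+64+8+1) ≡ 1 (mod 1171).
Result is 1, so (21/1171) = 1.

1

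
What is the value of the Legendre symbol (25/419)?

1

Reciprocity: 25 ≡ 1 and 419 ≡ 3 (mod 4), so (25/419) = +(419/25).
Reduce top mod 25: now compute (19/25).
Reciprocity: 19 ≡ 3 and 25 ≡ 1 (mod 4), so (19/25) = +(25/19).
Reduce top mod 19: now compute (6/19).
Pull out 2: since 19 ≡ 3 (mod 8), (2/19) = -1.
Reciprocity: 3 ≡ 3 and 19 ≡ 3 (mod 4), so (3/19) = −(19/3).
Reduce top mod 3: now compute (1/3).
Reached (1/3) = 1. Collecting the sign flips along the way, the symbol is +1.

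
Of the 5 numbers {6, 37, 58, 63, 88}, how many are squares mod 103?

(6/103) = -1 → non-residue.
(37/103) = -1 → non-residue.
(58/103) = +1 → QR.
(63/103) = +1 → QR.
(88/103) = -1 → non-residue.
Total quadratic residues among the 5: 2.

2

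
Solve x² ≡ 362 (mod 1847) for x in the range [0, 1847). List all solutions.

47, 1800

Since 1847 ≡ 3 (mod 4), a square root of 362 is 362^((1847+1)/4) = 362^462 mod 1847.
Repeated squaring: 362^2≡1754, 362^4≡1261, 362^8≡1701, 362^16≡999, 362^32≡621, 362^64≡1465, 362^128≡11, 362^256≡121 (mod 1847).
362^462 = 362^(256+128+64+8+4+2) ≡ 1800 (mod 1847).
Check: 1800² = 3240000 ≡ 362 (mod 1847). The two roots are 47 and 1800.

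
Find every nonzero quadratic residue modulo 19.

1, 4, 5, 6, 7, 9, 11, 16, 17

Square k = 1,…,9 (k and 19−k give the same square):
1²=1, 2²=4, 3²=9, 4²=16, 5²≡6, 6²≡17, 7²≡11, 8²≡7, 9²≡5 (mod 19).
So the quadratic residues mod 19 are {1, 4, 5, 6, 7, 9, 11, 16, 17}.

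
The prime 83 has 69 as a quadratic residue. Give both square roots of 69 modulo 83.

22, 61

Since 83 ≡ 3 (mod 4), a square root of 69 is 69^((83+1)/4) = 69^21 mod 83.
Repeated squaring: 69^2≡30, 69^4≡70, 69^8≡3, 69^16≡9 (mod 83).
69^21 = 69^(16+4+1) ≡ 61 (mod 83).
Check: 61² = 3721 ≡ 69 (mod 83). The two roots are 22 and 61.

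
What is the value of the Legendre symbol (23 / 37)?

Reciprocity: 23 ≡ 3 and 37 ≡ 1 (mod 4), so (23/37) = +(37/23).
Reduce top mod 23: now compute (14/23).
Pull out 2: since 23 ≡ 7 (mod 8), (2/23) = +1.
Reciprocity: 7 ≡ 3 and 23 ≡ 3 (mod 4), so (7/23) = −(23/7).
Reduce top mod 7: now compute (2/7).
Pull out 2: since 7 ≡ 7 (mod 8), (2/7) = +1.
Reached (1/7) = 1. Collecting the sign flips along the way, the symbol is -1.

-1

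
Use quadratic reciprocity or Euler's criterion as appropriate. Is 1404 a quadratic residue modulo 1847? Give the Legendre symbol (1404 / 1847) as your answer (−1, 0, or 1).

Pull out 2^2: since 1847 ≡ 7 (mod 8), (2/1847) = +1, so (2/1847)^2 = +1.
Reciprocity: 351 ≡ 3 and 1847 ≡ 3 (mod 4), so (351/1847) = −(1847/351).
Reduce top mod 351: now compute (92/351).
Pull out 2^2: since 351 ≡ 7 (mod 8), (2/351) = +1, so (2/351)^2 = +1.
Reciprocity: 23 ≡ 3 and 351 ≡ 3 (mod 4), so (23/351) = −(351/23).
Reduce top mod 23: now compute (6/23).
Pull out 2: since 23 ≡ 7 (mod 8), (2/23) = +1.
Reciprocity: 3 ≡ 3 and 23 ≡ 3 (mod 4), so (3/23) = −(23/3).
Reduce top mod 3: now compute (2/3).
Pull out 2: since 3 ≡ 3 (mod 8), (2/3) = -1.
Reached (1/3) = 1. Collecting the sign flips along the way, the symbol is +1.

1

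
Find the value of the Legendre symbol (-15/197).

First reduce: -15 ≡ 182 (mod 197).
Pull out 2: since 197 ≡ 5 (mod 8), (2/197) = -1.
Reciprocity: 91 ≡ 3 and 197 ≡ 1 (mod 4), so (91/197) = +(197/91).
Reduce top mod 91: now compute (15/91).
Reciprocity: 15 ≡ 3 and 91 ≡ 3 (mod 4), so (15/91) = −(91/15).
Reduce top mod 15: now compute (1/15).
Reached (1/15) = 1. Collecting the sign flips along the way, the symbol is +1.

1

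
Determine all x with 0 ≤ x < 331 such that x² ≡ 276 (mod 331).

Since 331 ≡ 3 (mod 4), a square root of 276 is 276^((331+1)/4) = 276^83 mod 331.
Repeated squaring: 276^2≡46, 276^4≡130, 276^8≡19, 276^16≡30, 276^32≡238, 276^64≡43 (mod 331).
276^83 = 276^(64+16+2+1) ≡ 291 (mod 331).
Check: 291² = 84681 ≡ 276 (mod 331). The two roots are 40 and 291.

40, 291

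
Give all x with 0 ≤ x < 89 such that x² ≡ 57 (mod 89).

18, 71

89 ≡ 1 (mod 4), so we find a root by search.
Trying successive values, 18² = 324 ≡ 57 (mod 89). The other root is 89 − 18 = 71.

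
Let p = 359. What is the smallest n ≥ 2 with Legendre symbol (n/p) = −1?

(2/359) = +1, so 2 is a residue.
(3/359) = +1, so 3 is a residue.
(4/359) = +1, so 4 is a residue.
(5/359) = +1, so 5 is a residue.
(6/359) = +1, so 6 is a residue.
(7/359) = −1, so 7 is the smallest positive non-residue mod 359.

7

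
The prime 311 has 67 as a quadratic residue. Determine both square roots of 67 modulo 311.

Since 311 ≡ 3 (mod 4), a square root of 67 is 67^((311+1)/4) = 67^78 mod 311.
Repeated squaring: 67^2≡135, 67^4≡187, 67^8≡137, 67^16≡109, 67^32≡63, 67^64≡237 (mod 311).
67^78 = 67^(64+8+4+2) ≡ 219 (mod 311).
Check: 219² = 47961 ≡ 67 (mod 311). The two roots are 92 and 219.

92, 219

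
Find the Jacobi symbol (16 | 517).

Pull out 2^4: since 517 ≡ 5 (mod 8), (2/517) = -1, so (2/517)^4 = +1.
Reached (1/517) = 1. Collecting the sign flips along the way, the symbol is +1.

1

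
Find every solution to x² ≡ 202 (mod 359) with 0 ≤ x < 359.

Since 359 ≡ 3 (mod 4), a square root of 202 is 202^((359+1)/4) = 202^90 mod 359.
Repeated squaring: 202^2≡237, 202^4≡165, 202^8≡300, 202^16≡250, 202^32≡34, 202^64≡79 (mod 359).
202^90 = 202^(64+16+8+2) ≡ 90 (mod 359).
Check: 90² = 8100 ≡ 202 (mod 359). The two roots are 90 and 269.

90, 269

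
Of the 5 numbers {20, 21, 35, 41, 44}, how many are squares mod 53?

1

(20/53) = -1 → non-residue.
(21/53) = -1 → non-residue.
(35/53) = -1 → non-residue.
(41/53) = -1 → non-residue.
(44/53) = +1 → QR.
Total quadratic residues among the 5: 1.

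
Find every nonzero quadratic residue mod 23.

Square k = 1,…,11 (k and 23−k give the same square):
1²=1, 2²=4, 3²=9, 4²=16, 5²≡2, 6²≡13, 7²≡3, 8²≡18, 9²≡12, 10²≡8, 11²≡6 (mod 23).
So the quadratic residues mod 23 are {1, 2, 3, 4, 6, 8, 9, 12, 13, 16, 18}.

1,2,3,4,6,8,9,12,13,16,18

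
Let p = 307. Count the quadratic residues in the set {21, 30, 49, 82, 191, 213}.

2

(21/307) = -1 → non-residue.
(30/307) = -1 → non-residue.
(49/307) = +1 → QR.
(82/307) = -1 → non-residue.
(191/307) = +1 → QR.
(213/307) = -1 → non-residue.
Total quadratic residues among the 6: 2.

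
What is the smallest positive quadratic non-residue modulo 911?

7

(2/911) = +1, so 2 is a residue.
(3/911) = +1, so 3 is a residue.
(4/911) = +1, so 4 is a residue.
(5/911) = +1, so 5 is a residue.
(6/911) = +1, so 6 is a residue.
(7/911) = −1, so 7 is the smallest positive non-residue mod 911.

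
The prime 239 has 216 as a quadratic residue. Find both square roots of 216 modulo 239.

107, 132

Since 239 ≡ 3 (mod 4), a square root of 216 is 216^((239+1)/4) = 216^60 mod 239.
Repeated squaring: 216^2≡51, 216^4≡211, 216^8≡67, 216^16≡187, 216^32≡75 (mod 239).
216^60 = 216^(32+16+8+4) ≡ 132 (mod 239).
Check: 132² = 17424 ≡ 216 (mod 239). The two roots are 107 and 132.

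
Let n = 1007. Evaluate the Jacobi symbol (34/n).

1

Pull out 2: since 1007 ≡ 7 (mod 8), (2/1007) = +1.
Reciprocity: 17 ≡ 1 and 1007 ≡ 3 (mod 4), so (17/1007) = +(1007/17).
Reduce top mod 17: now compute (4/17).
Pull out 2^2: since 17 ≡ 1 (mod 8), (2/17) = +1, so (2/17)^2 = +1.
Reached (1/17) = 1. Collecting the sign flips along the way, the symbol is +1.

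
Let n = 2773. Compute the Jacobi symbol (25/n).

1

Reciprocity: 25 ≡ 1 and 2773 ≡ 1 (mod 4), so (25/2773) = +(2773/25).
Reduce top mod 25: now compute (23/25).
Reciprocity: 23 ≡ 3 and 25 ≡ 1 (mod 4), so (23/25) = +(25/23).
Reduce top mod 23: now compute (2/23).
Pull out 2: since 23 ≡ 7 (mod 8), (2/23) = +1.
Reached (1/23) = 1. Collecting the sign flips along the way, the symbol is +1.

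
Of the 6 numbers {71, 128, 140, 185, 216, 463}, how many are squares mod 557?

4

(71/557) = +1 → QR.
(128/557) = -1 → non-residue.
(140/557) = -1 → non-residue.
(185/557) = +1 → QR.
(216/557) = +1 → QR.
(463/557) = +1 → QR.
Total quadratic residues among the 6: 4.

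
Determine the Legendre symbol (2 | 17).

Euler's criterion: (2/17) ≡ 2^8 (mod 17).
2^2 ≡ 4 (mod 17)
2^4 ≡ 16 (mod 17)
2^8 ≡ 1 (mod 17)
2^8 = 2^(8) ≡ 1 (mod 17).
Result is 1, so (2/17) = 1.

1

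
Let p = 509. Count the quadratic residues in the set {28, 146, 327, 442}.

(28/509) = -1 → non-residue.
(146/509) = -1 → non-residue.
(327/509) = -1 → non-residue.
(442/509) = +1 → QR.
Total quadratic residues among the 4: 1.

1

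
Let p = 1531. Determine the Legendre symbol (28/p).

Pull out 2^2: since 1531 ≡ 3 (mod 8), (2/1531) = -1, so (2/1531)^2 = +1.
Reciprocity: 7 ≡ 3 and 1531 ≡ 3 (mod 4), so (7/1531) = −(1531/7).
Reduce top mod 7: now compute (5/7).
Reciprocity: 5 ≡ 1 and 7 ≡ 3 (mod 4), so (5/7) = +(7/5).
Reduce top mod 5: now compute (2/5).
Pull out 2: since 5 ≡ 5 (mod 8), (2/5) = -1.
Reached (1/5) = 1. Collecting the sign flips along the way, the symbol is +1.

1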